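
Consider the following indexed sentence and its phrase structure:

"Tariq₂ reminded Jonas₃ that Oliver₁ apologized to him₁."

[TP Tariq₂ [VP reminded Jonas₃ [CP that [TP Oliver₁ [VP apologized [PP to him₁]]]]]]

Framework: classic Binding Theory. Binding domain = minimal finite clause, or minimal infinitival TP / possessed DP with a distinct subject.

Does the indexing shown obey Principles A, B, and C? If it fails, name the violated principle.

Principle B

The two coindexed NPs are *Oliver₁* and *him₁*.
*him₁* is a pronoun. Its binding domain is the embedded TP, whose subject is Oliver₁.
*Oliver₁* c-commands it within that domain and carries the same index.
The pronoun is locally bound → Principle B violation.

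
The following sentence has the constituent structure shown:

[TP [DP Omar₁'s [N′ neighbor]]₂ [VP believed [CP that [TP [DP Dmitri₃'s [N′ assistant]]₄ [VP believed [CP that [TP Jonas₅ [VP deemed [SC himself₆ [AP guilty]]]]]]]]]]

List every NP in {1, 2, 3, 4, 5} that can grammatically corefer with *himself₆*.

{5}

*himself* is an anaphor, so Principle A applies: it must be bound in its binding domain.
Binding domain of *himself₆*: the embedded TP, whose subject is Jonas₅.
*Omar₁* does not c-command the anaphor → cannot bind it.
*[Omar₁'s neighbor]₂* c-commands the anaphor but is outside its binding domain → cannot satisfy Principle A.
*Dmitri₃* does not c-command the anaphor → cannot bind it.
*[Dmitri₃'s assistant]₄* c-commands the anaphor but is outside its binding domain → cannot satisfy Principle A.
*Jonas₅* c-commands the anaphor within its binding domain → licit binder.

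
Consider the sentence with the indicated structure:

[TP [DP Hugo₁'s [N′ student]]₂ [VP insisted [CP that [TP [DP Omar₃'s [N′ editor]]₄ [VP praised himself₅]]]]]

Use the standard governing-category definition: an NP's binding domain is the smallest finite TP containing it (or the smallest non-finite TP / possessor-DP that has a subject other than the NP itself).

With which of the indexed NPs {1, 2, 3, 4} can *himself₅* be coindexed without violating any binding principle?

*himself* is an anaphor, so Principle A applies: it must be bound in its binding domain.
Binding domain of *himself₅*: the embedded TP, whose subject is [Omar₃'s editor]₄.
*Hugo₁* does not c-command the anaphor → cannot bind it.
*[Hugo₁'s student]₂* c-commands the anaphor but is outside its binding domain → cannot satisfy Principle A.
*Omar₃* does not c-command the anaphor → cannot bind it.
*[Omar₃'s editor]₄* c-commands the anaphor within its binding domain → licit binder.

{4}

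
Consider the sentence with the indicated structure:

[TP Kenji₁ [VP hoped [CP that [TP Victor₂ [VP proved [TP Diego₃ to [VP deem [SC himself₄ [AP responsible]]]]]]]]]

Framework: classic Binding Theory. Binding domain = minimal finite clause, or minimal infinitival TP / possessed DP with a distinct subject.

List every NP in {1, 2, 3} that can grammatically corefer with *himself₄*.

*himself* is an anaphor, so Principle A applies: it must be bound in its binding domain.
Binding domain of *himself₄*: the embedded TP, whose subject is Diego₃.
*Kenji₁* c-commands the anaphor but is outside its binding domain → cannot satisfy Principle A.
*Victor₂* c-commands the anaphor but is outside its binding domain → cannot satisfy Principle A.
*Diego₃* c-commands the anaphor within its binding domain → licit binder.

{3}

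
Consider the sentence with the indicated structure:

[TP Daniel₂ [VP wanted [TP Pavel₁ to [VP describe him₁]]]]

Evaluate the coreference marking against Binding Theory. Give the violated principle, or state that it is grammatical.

Principle B

The two coindexed NPs are *Pavel₁* and *him₁*.
*him₁* is a pronoun. Its binding domain is the embedded TP, whose subject is Pavel₁.
*Pavel₁* c-commands it within that domain and carries the same index.
The pronoun is locally bound → Principle B violation.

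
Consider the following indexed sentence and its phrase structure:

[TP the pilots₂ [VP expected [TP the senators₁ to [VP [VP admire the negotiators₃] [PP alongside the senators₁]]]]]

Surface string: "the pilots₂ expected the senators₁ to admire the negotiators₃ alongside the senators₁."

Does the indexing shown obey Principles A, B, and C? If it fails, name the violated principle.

Principle C

The two coindexed NPs are *the senators₁* (the lower occurrence) and *the senators₁* (the higher occurrence).
*the senators₁* (the lower occurrence) is an R-expression. Principle C requires it to be free everywhere.
*the senators₁* (the higher occurrence) c-commands it and carries the same index.
The R-expression is bound → Principle C violation.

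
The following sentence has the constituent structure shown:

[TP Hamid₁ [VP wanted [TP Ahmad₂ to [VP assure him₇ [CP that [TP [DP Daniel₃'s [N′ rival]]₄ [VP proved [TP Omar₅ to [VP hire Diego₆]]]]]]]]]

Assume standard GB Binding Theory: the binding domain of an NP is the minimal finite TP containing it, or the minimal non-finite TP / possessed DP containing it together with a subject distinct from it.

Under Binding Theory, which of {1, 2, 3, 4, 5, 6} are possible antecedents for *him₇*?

*him* is a pronoun, so Principle B applies: it must be free in its binding domain.
Binding domain of *him₇*: the embedded TP, whose subject is Ahmad₂.
*Hamid₁* c-commands the pronoun but from outside its binding domain, and is not c-commanded by it → coindexation permitted.
*Ahmad₂* c-commands the pronoun within its binding domain → coindexation would violate Principle B.
*Daniel₃*: the pronoun c-commands this R-expression → coindexation would violate Principle C on *Daniel₃*.
*[Daniel₃'s rival]₄*: the pronoun c-commands this R-expression → coindexation would violate Principle C on *[Daniel₃'s rival]₄*.
*Omar₅*: the pronoun c-commands this R-expression → coindexation would violate Principle C on *Omar₅*.
*Diego₆*: the pronoun c-commands this R-expression → coindexation would violate Principle C on *Diego₆*.

{1}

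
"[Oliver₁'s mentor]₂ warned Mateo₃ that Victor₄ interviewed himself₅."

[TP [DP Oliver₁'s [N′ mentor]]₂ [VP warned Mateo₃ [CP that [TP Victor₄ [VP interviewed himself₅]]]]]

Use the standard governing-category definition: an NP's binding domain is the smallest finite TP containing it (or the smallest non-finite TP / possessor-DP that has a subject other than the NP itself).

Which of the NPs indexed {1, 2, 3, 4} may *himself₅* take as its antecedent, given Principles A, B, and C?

{4}

*himself* is an anaphor, so Principle A applies: it must be bound in its binding domain.
Binding domain of *himself₅*: the embedded TP, whose subject is Victor₄.
*Oliver₁* does not c-command the anaphor → cannot bind it.
*[Oliver₁'s mentor]₂* c-commands the anaphor but is outside its binding domain → cannot satisfy Principle A.
*Mateo₃* c-commands the anaphor but is outside its binding domain → cannot satisfy Principle A.
*Victor₄* c-commands the anaphor within its binding domain → licit binder.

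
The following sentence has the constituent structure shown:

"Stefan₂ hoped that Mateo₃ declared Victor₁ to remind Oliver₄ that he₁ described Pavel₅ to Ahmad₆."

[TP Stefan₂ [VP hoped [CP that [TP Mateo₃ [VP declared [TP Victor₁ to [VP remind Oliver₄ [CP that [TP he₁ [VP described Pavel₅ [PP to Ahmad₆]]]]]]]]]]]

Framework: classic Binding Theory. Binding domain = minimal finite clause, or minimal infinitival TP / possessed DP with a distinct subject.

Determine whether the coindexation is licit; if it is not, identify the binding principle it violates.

grammatical

The two coindexed NPs are *Victor₁* and *he₁*.
*he₁* is a pronoun; nothing c-commands it within its binding domain (the embedded TP.), so Principle B holds trivially.
*Victor₁* is an R-expression; *he₁* does not c-command it, and no other NP shares its index, so Principle C is satisfied.
All principles are respected.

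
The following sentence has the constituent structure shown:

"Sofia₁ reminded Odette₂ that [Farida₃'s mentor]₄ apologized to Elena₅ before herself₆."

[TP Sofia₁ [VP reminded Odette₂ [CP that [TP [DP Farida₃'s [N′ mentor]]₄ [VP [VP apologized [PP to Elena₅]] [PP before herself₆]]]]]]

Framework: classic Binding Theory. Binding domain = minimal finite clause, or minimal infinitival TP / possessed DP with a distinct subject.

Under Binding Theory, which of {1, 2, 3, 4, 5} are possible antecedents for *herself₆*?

*herself* is an anaphor, so Principle A applies: it must be bound in its binding domain.
Binding domain of *herself₆*: the embedded TP, whose subject is [Farida₃'s mentor]₄.
*Sofia₁* c-commands the anaphor but is outside its binding domain → cannot satisfy Principle A.
*Odette₂* c-commands the anaphor but is outside its binding domain → cannot satisfy Principle A.
*Farida₃* does not c-command the anaphor → cannot bind it.
*[Farida₃'s mentor]₄* c-commands the anaphor within its binding domain → licit binder.
*Elena₅* does not c-command the anaphor → cannot bind it.

{4}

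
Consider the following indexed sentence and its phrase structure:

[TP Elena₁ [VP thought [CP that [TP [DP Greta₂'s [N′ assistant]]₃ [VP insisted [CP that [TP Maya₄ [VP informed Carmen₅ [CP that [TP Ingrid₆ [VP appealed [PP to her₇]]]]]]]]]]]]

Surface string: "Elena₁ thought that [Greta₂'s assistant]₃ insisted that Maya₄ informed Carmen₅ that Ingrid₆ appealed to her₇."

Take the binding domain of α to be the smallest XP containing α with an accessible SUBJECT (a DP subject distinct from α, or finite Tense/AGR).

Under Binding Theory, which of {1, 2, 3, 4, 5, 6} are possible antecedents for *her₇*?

*her* is a pronoun, so Principle B applies: it must be free in its binding domain.
Binding domain of *her₇*: the embedded TP, whose subject is Ingrid₆.
*Elena₁* c-commands the pronoun but from outside its binding domain, and is not c-commanded by it → coindexation permitted.
*Greta₂* and the pronoun do not c-command one another → neither Principle B nor Principle C is at stake; coindexation permitted.
*[Greta₂'s assistant]₃* c-commands the pronoun but from outside its binding domain, and is not c-commanded by it → coindexation permitted.
*Maya₄* c-commands the pronoun but from outside its binding domain, and is not c-commanded by it → coindexation permitted.
*Carmen₅* c-commands the pronoun but from outside its binding domain, and is not c-commanded by it → coindexation permitted.
*Ingrid₆* c-commands the pronoun within its binding domain → coindexation would violate Principle B.

{1, 2, 3, 4, 5}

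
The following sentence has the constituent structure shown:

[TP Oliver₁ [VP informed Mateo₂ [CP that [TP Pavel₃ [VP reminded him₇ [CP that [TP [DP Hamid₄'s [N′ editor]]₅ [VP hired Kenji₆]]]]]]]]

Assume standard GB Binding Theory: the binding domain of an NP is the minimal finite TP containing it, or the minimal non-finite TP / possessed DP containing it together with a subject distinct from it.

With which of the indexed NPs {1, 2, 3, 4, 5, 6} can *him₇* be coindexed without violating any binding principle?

{1, 2}

*him* is a pronoun, so Principle B applies: it must be free in its binding domain.
Binding domain of *him₇*: the embedded TP, whose subject is Pavel₃.
*Oliver₁* c-commands the pronoun but from outside its binding domain, and is not c-commanded by it → coindexation permitted.
*Mateo₂* c-commands the pronoun but from outside its binding domain, and is not c-commanded by it → coindexation permitted.
*Pavel₃* c-commands the pronoun within its binding domain → coindexation would violate Principle B.
*Hamid₄*: the pronoun c-commands this R-expression → coindexation would violate Principle C on *Hamid₄*.
*[Hamid₄'s editor]₅*: the pronoun c-commands this R-expression → coindexation would violate Principle C on *[Hamid₄'s editor]₅*.
*Kenji₆*: the pronoun c-commands this R-expression → coindexation would violate Principle C on *Kenji₆*.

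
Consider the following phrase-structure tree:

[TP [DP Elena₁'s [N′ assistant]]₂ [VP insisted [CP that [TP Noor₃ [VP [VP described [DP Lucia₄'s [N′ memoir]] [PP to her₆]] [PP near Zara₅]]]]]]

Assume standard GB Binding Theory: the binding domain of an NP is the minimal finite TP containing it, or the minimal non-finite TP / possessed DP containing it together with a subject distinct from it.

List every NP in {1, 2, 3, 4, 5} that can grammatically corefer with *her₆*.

{1, 2, 4, 5}

*her* is a pronoun, so Principle B applies: it must be free in its binding domain.
Binding domain of *her₆*: the embedded TP, whose subject is Noor₃.
*Elena₁* and the pronoun do not c-command one another → neither Principle B nor Principle C is at stake; coindexation permitted.
*[Elena₁'s assistant]₂* c-commands the pronoun but from outside its binding domain, and is not c-commanded by it → coindexation permitted.
*Noor₃* c-commands the pronoun within its binding domain → coindexation would violate Principle B.
*Lucia₄* and the pronoun do not c-command one another → neither Principle B nor Principle C is at stake; coindexation permitted.
*Zara₅* and the pronoun do not c-command one another → neither Principle B nor Principle C is at stake; coindexation permitted.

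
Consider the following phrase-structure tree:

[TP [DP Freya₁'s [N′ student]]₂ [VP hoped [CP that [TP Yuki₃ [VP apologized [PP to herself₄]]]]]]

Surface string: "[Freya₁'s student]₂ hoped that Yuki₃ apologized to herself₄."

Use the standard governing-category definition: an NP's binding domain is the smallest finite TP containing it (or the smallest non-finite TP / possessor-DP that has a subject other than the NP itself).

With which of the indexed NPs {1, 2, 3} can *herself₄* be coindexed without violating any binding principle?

*herself* is an anaphor, so Principle A applies: it must be bound in its binding domain.
Binding domain of *herself₄*: the embedded TP, whose subject is Yuki₃.
*Freya₁* does not c-command the anaphor → cannot bind it.
*[Freya₁'s student]₂* c-commands the anaphor but is outside its binding domain → cannot satisfy Principle A.
*Yuki₃* c-commands the anaphor within its binding domain → licit binder.

{3}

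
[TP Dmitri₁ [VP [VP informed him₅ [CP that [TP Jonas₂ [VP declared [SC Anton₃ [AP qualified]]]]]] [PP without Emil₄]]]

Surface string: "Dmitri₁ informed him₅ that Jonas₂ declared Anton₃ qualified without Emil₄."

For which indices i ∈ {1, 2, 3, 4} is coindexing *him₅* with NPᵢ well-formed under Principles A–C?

*him* is a pronoun, so Principle B applies: it must be free in its binding domain.
Binding domain of *him₅*: the matrix TP, whose subject is Dmitri₁.
*Dmitri₁* c-commands the pronoun within its binding domain → coindexation would violate Principle B.
*Jonas₂*: the pronoun c-commands this R-expression → coindexation would violate Principle C on *Jonas₂*.
*Anton₃*: the pronoun c-commands this R-expression → coindexation would violate Principle C on *Anton₃*.
*Emil₄* and the pronoun do not c-command one another → neither Principle B nor Principle C is at stake; coindexation permitted.

{4}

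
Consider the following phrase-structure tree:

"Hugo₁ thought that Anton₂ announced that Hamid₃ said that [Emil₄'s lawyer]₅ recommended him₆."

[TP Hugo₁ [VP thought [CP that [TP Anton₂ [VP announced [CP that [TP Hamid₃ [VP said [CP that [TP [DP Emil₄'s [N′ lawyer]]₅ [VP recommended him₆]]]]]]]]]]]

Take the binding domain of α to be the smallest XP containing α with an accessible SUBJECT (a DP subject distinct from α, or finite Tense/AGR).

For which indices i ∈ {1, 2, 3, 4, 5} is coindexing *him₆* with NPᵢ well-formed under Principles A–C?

*him* is a pronoun, so Principle B applies: it must be free in its binding domain.
Binding domain of *him₆*: the embedded TP, whose subject is [Emil₄'s lawyer]₅.
*Hugo₁* c-commands the pronoun but from outside its binding domain, and is not c-commanded by it → coindexation permitted.
*Anton₂* c-commands the pronoun but from outside its binding domain, and is not c-commanded by it → coindexation permitted.
*Hamid₃* c-commands the pronoun but from outside its binding domain, and is not c-commanded by it → coindexation permitted.
*Emil₄* and the pronoun do not c-command one another → neither Principle B nor Principle C is at stake; coindexation permitted.
*[Emil₄'s lawyer]₅* c-commands the pronoun within its binding domain → coindexation would violate Principle B.

{1, 2, 3, 4}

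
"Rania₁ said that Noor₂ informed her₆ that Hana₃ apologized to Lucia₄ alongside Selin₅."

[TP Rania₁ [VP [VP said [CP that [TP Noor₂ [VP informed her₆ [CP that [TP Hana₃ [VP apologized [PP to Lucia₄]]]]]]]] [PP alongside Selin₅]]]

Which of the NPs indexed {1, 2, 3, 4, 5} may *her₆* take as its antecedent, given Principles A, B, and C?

{1, 5}

*her* is a pronoun, so Principle B applies: it must be free in its binding domain.
Binding domain of *her₆*: the embedded TP, whose subject is Noor₂.
*Rania₁* c-commands the pronoun but from outside its binding domain, and is not c-commanded by it → coindexation permitted.
*Noor₂* c-commands the pronoun within its binding domain → coindexation would violate Principle B.
*Hana₃*: the pronoun c-commands this R-expression → coindexation would violate Principle C on *Hana₃*.
*Lucia₄*: the pronoun c-commands this R-expression → coindexation would violate Principle C on *Lucia₄*.
*Selin₅* and the pronoun do not c-command one another → neither Principle B nor Principle C is at stake; coindexation permitted.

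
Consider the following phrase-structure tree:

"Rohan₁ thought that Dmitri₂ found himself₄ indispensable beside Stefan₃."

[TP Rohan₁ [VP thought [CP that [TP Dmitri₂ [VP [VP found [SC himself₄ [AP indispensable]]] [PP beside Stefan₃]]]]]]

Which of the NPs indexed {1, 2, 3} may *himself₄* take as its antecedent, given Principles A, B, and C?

*himself* is an anaphor, so Principle A applies: it must be bound in its binding domain.
Binding domain of *himself₄*: the embedded TP, whose subject is Dmitri₂.
*Rohan₁* c-commands the anaphor but is outside its binding domain → cannot satisfy Principle A.
*Dmitri₂* c-commands the anaphor within its binding domain → licit binder.
*Stefan₃* does not c-command the anaphor → cannot bind it.

{2}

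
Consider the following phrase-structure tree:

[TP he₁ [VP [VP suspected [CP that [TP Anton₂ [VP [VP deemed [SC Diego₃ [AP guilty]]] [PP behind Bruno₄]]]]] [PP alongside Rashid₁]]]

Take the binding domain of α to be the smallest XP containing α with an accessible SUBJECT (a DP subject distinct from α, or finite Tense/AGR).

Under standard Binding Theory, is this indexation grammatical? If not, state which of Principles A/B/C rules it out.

Principle C

The two coindexed NPs are *he₁* and *Rashid₁*.
*Rashid₁* is an R-expression. Principle C requires it to be free everywhere.
*he₁* c-commands it and carries the same index.
The R-expression is bound → Principle C violation.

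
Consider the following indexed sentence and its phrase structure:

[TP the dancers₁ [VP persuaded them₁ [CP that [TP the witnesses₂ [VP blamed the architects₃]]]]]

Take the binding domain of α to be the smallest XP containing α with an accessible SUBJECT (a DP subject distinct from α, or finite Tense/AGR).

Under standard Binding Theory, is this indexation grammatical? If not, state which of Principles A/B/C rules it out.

The two coindexed NPs are *the dancers₁* and *them₁*.
*them₁* is a pronoun. Its binding domain is the matrix TP, whose subject is the dancers₁.
*the dancers₁* c-commands it within that domain and carries the same index.
The pronoun is locally bound → Principle B violation.

Principle B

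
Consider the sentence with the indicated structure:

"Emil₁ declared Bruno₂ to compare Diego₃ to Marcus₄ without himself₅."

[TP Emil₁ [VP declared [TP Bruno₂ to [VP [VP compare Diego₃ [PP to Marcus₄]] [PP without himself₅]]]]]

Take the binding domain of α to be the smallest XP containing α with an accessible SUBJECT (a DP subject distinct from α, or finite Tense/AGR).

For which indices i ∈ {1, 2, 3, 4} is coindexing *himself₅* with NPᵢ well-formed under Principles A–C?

*himself* is an anaphor, so Principle A applies: it must be bound in its binding domain.
Binding domain of *himself₅*: the embedded TP, whose subject is Bruno₂.
*Emil₁* c-commands the anaphor but is outside its binding domain → cannot satisfy Principle A.
*Bruno₂* c-commands the anaphor within its binding domain → licit binder.
*Diego₃* does not c-command the anaphor → cannot bind it.
*Marcus₄* does not c-command the anaphor → cannot bind it.

{2}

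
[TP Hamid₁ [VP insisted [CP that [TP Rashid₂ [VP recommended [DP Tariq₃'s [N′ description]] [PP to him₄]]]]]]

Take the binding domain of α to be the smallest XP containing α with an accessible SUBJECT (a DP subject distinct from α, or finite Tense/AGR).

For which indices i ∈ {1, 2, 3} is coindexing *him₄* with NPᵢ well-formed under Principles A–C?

{1, 3}

*him* is a pronoun, so Principle B applies: it must be free in its binding domain.
Binding domain of *him₄*: the embedded TP, whose subject is Rashid₂.
*Hamid₁* c-commands the pronoun but from outside its binding domain, and is not c-commanded by it → coindexation permitted.
*Rashid₂* c-commands the pronoun within its binding domain → coindexation would violate Principle B.
*Tariq₃* and the pronoun do not c-command one another → neither Principle B nor Principle C is at stake; coindexation permitted.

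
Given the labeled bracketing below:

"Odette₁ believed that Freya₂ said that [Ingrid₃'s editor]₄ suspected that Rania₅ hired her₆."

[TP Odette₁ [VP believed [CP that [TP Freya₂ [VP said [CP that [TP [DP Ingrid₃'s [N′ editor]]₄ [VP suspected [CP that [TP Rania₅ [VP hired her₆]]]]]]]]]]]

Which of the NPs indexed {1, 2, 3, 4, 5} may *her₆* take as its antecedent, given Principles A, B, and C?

{1, 2, 3, 4}

*her* is a pronoun, so Principle B applies: it must be free in its binding domain.
Binding domain of *her₆*: the embedded TP, whose subject is Rania₅.
*Odette₁* c-commands the pronoun but from outside its binding domain, and is not c-commanded by it → coindexation permitted.
*Freya₂* c-commands the pronoun but from outside its binding domain, and is not c-commanded by it → coindexation permitted.
*Ingrid₃* and the pronoun do not c-command one another → neither Principle B nor Principle C is at stake; coindexation permitted.
*[Ingrid₃'s editor]₄* c-commands the pronoun but from outside its binding domain, and is not c-commanded by it → coindexation permitted.
*Rania₅* c-commands the pronoun within its binding domain → coindexation would violate Principle B.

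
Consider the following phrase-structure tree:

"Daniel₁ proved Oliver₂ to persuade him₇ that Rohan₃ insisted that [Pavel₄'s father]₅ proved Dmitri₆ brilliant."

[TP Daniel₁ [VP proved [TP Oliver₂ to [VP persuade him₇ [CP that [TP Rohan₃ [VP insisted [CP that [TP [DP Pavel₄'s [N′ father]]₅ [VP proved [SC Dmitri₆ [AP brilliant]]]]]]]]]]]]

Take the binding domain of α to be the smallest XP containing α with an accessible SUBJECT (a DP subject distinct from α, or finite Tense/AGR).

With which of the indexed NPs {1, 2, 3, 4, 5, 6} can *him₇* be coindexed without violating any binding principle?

{1}

*him* is a pronoun, so Principle B applies: it must be free in its binding domain.
Binding domain of *him₇*: the embedded TP, whose subject is Oliver₂.
*Daniel₁* c-commands the pronoun but from outside its binding domain, and is not c-commanded by it → coindexation permitted.
*Oliver₂* c-commands the pronoun within its binding domain → coindexation would violate Principle B.
*Rohan₃*: the pronoun c-commands this R-expression → coindexation would violate Principle C on *Rohan₃*.
*Pavel₄*: the pronoun c-commands this R-expression → coindexation would violate Principle C on *Pavel₄*.
*[Pavel₄'s father]₅*: the pronoun c-commands this R-expression → coindexation would violate Principle C on *[Pavel₄'s father]₅*.
*Dmitri₆*: the pronoun c-commands this R-expression → coindexation would violate Principle C on *Dmitri₆*.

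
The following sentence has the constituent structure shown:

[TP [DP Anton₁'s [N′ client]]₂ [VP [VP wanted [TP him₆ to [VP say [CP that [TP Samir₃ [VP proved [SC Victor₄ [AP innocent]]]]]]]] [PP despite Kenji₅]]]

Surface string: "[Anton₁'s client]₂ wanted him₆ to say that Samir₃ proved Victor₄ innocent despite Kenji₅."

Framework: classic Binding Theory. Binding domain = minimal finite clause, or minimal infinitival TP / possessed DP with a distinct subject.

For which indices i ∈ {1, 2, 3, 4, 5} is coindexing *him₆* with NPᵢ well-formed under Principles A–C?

*him* is a pronoun, so Principle B applies: it must be free in its binding domain.
Binding domain of *him₆*: the matrix TP, whose subject is [Anton₁'s client]₂.
*Anton₁* and the pronoun do not c-command one another → neither Principle B nor Principle C is at stake; coindexation permitted.
*[Anton₁'s client]₂* c-commands the pronoun within its binding domain → coindexation would violate Principle B.
*Samir₃*: the pronoun c-commands this R-expression → coindexation would violate Principle C on *Samir₃*.
*Victor₄*: the pronoun c-commands this R-expression → coindexation would violate Principle C on *Victor₄*.
*Kenji₅* and the pronoun do not c-command one another → neither Principle B nor Principle C is at stake; coindexation permitted.

{1, 5}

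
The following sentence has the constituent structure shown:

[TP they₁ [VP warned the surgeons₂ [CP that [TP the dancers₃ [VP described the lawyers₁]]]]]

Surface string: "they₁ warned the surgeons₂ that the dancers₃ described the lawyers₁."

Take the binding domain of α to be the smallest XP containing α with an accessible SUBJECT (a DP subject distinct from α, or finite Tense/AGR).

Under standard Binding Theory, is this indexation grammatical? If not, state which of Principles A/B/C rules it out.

The two coindexed NPs are *they₁* and *the lawyers₁*.
*the lawyers₁* is an R-expression. Principle C requires it to be free everywhere.
*they₁* c-commands it and carries the same index.
The R-expression is bound → Principle C violation.

Principle C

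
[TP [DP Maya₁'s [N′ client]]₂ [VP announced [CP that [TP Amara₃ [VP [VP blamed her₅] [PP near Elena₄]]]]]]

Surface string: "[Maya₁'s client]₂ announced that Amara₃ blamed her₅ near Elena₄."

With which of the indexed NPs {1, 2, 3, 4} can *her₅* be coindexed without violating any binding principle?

*her* is a pronoun, so Principle B applies: it must be free in its binding domain.
Binding domain of *her₅*: the embedded TP, whose subject is Amara₃.
*Maya₁* and the pronoun do not c-command one another → neither Principle B nor Principle C is at stake; coindexation permitted.
*[Maya₁'s client]₂* c-commands the pronoun but from outside its binding domain, and is not c-commanded by it → coindexation permitted.
*Amara₃* c-commands the pronoun within its binding domain → coindexation would violate Principle B.
*Elena₄* and the pronoun do not c-command one another → neither Principle B nor Principle C is at stake; coindexation permitted.

{1, 2, 4}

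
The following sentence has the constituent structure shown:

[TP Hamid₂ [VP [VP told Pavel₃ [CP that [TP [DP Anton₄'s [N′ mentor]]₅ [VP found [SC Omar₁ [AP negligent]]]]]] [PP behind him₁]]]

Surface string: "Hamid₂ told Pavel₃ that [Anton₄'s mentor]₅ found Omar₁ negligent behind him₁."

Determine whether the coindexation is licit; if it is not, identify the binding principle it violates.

The two coindexed NPs are *Omar₁* and *him₁*.
*him₁* is a pronoun; its binding domain is the matrix TP, whose subject is Hamid₂. Within that domain it is c-commanded only by *Hamid₂*, which carries a different index — the pronoun is free locally, so Principle B holds.
*Omar₁* is an R-expression; *him₁* does not c-command it, and no other NP shares its index, so Principle C is satisfied.
All principles are respected.

grammatical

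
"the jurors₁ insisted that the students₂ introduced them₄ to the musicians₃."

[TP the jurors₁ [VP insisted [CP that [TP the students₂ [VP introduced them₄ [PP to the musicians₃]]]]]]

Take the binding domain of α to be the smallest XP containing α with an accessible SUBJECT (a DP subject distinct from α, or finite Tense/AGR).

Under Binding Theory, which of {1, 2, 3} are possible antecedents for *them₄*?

{1}

*them* is a pronoun, so Principle B applies: it must be free in its binding domain.
Binding domain of *them₄*: the embedded TP, whose subject is the students₂.
*the jurors₁* c-commands the pronoun but from outside its binding domain, and is not c-commanded by it → coindexation permitted.
*the students₂* c-commands the pronoun within its binding domain → coindexation would violate Principle B.
*the musicians₃*: the pronoun c-commands this R-expression → coindexation would violate Principle C on *the musicians₃*.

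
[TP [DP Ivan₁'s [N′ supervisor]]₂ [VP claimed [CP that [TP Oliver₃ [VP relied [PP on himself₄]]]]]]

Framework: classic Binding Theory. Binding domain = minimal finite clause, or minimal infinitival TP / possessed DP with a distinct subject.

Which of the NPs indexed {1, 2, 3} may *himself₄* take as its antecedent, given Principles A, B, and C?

*himself* is an anaphor, so Principle A applies: it must be bound in its binding domain.
Binding domain of *himself₄*: the embedded TP, whose subject is Oliver₃.
*Ivan₁* does not c-command the anaphor → cannot bind it.
*[Ivan₁'s supervisor]₂* c-commands the anaphor but is outside its binding domain → cannot satisfy Principle A.
*Oliver₃* c-commands the anaphor within its binding domain → licit binder.

{3}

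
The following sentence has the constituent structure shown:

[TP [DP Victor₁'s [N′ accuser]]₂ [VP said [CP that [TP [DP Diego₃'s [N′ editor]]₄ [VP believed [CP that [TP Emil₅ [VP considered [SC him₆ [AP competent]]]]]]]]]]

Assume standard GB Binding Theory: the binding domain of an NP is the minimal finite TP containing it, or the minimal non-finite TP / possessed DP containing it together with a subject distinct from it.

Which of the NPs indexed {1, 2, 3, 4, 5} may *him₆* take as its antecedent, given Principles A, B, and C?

*him* is a pronoun, so Principle B applies: it must be free in its binding domain.
Binding domain of *him₆*: the embedded TP, whose subject is Emil₅.
*Victor₁* and the pronoun do not c-command one another → neither Principle B nor Principle C is at stake; coindexation permitted.
*[Victor₁'s accuser]₂* c-commands the pronoun but from outside its binding domain, and is not c-commanded by it → coindexation permitted.
*Diego₃* and the pronoun do not c-command one another → neither Principle B nor Principle C is at stake; coindexation permitted.
*[Diego₃'s editor]₄* c-commands the pronoun but from outside its binding domain, and is not c-commanded by it → coindexation permitted.
*Emil₅* c-commands the pronoun within its binding domain → coindexation would violate Principle B.

{1, 2, 3, 4}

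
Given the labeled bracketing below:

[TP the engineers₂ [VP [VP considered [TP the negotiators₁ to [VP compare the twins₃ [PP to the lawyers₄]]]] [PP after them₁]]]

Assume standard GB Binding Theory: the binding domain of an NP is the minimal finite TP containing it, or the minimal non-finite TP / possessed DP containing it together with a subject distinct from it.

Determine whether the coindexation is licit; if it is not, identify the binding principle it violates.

The two coindexed NPs are *the negotiators₁* and *them₁*.
*them₁* is a pronoun; its binding domain is the matrix TP, whose subject is the engineers₂. Within that domain it is c-commanded only by *the engineers₂*, which carries a different index — the pronoun is free locally, so Principle B holds.
*the negotiators₁* is an R-expression; *them₁* does not c-command it, and no other NP shares its index, so Principle C is satisfied.
All principles are respected.

grammatical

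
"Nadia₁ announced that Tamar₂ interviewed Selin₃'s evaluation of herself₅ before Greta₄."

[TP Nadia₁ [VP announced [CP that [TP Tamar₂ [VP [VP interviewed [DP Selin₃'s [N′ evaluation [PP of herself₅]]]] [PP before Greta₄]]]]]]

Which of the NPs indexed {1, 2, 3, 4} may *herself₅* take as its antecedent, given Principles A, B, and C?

{3}

*herself* is an anaphor, so Principle A applies: it must be bound in its binding domain.
Binding domain of *herself₅*: the possessed DP, whose subject is Selin₃.
*Nadia₁* c-commands the anaphor but is outside its binding domain → cannot satisfy Principle A.
*Tamar₂* c-commands the anaphor but is outside its binding domain → cannot satisfy Principle A.
*Selin₃* c-commands the anaphor within its binding domain → licit binder.
*Greta₄* does not c-command the anaphor → cannot bind it.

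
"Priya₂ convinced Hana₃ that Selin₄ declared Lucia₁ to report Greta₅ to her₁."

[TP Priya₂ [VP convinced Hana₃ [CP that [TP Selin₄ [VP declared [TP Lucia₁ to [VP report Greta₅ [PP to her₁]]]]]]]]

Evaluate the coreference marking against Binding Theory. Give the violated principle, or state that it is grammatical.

Principle B

The two coindexed NPs are *Lucia₁* and *her₁*.
*her₁* is a pronoun. Its binding domain is the embedded TP, whose subject is Lucia₁.
*Lucia₁* c-commands it within that domain and carries the same index.
The pronoun is locally bound → Principle B violation.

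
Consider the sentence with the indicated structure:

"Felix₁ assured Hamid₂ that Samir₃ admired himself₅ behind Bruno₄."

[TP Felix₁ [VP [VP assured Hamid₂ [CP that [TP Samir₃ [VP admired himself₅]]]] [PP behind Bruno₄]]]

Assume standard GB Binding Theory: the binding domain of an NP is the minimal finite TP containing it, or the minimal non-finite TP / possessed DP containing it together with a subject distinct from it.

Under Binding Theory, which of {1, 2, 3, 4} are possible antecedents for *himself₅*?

{3}

*himself* is an anaphor, so Principle A applies: it must be bound in its binding domain.
Binding domain of *himself₅*: the embedded TP, whose subject is Samir₃.
*Felix₁* c-commands the anaphor but is outside its binding domain → cannot satisfy Principle A.
*Hamid₂* c-commands the anaphor but is outside its binding domain → cannot satisfy Principle A.
*Samir₃* c-commands the anaphor within its binding domain → licit binder.
*Bruno₄* does not c-command the anaphor → cannot bind it.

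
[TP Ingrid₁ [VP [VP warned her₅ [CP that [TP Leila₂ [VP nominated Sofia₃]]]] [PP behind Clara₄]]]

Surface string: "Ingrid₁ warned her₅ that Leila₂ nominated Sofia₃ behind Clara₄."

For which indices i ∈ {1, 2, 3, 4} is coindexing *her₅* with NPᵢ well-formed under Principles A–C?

*her* is a pronoun, so Principle B applies: it must be free in its binding domain.
Binding domain of *her₅*: the matrix TP, whose subject is Ingrid₁.
*Ingrid₁* c-commands the pronoun within its binding domain → coindexation would violate Principle B.
*Leila₂*: the pronoun c-commands this R-expression → coindexation would violate Principle C on *Leila₂*.
*Sofia₃*: the pronoun c-commands this R-expression → coindexation would violate Principle C on *Sofia₃*.
*Clara₄* and the pronoun do not c-command one another → neither Principle B nor Principle C is at stake; coindexation permitted.

{4}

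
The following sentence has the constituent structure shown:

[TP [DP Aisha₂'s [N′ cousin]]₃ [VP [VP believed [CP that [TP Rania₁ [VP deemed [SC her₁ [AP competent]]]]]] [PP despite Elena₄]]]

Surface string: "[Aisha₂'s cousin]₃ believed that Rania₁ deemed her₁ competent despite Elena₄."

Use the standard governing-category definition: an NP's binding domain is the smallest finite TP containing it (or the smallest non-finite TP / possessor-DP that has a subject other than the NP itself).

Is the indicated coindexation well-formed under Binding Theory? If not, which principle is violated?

Principle B

The two coindexed NPs are *Rania₁* and *her₁*.
*her₁* is a pronoun. Its binding domain is the embedded TP, whose subject is Rania₁.
*Rania₁* c-commands it within that domain and carries the same index.
The pronoun is locally bound → Principle B violation.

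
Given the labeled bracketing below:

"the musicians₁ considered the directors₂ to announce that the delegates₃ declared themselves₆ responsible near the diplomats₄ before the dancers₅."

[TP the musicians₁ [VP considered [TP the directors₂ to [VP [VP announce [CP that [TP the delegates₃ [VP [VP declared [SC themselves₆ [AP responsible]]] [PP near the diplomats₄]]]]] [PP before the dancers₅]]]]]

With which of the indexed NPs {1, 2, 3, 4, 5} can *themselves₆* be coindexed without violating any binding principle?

*themselves* is an anaphor, so Principle A applies: it must be bound in its binding domain.
Binding domain of *themselves₆*: the embedded TP, whose subject is the delegates₃.
*the musicians₁* c-commands the anaphor but is outside its binding domain → cannot satisfy Principle A.
*the directors₂* c-commands the anaphor but is outside its binding domain → cannot satisfy Principle A.
*the delegates₃* c-commands the anaphor within its binding domain → licit binder.
*the diplomats₄* does not c-command the anaphor → cannot bind it.
*the dancers₅* does not c-command the anaphor → cannot bind it.

{3}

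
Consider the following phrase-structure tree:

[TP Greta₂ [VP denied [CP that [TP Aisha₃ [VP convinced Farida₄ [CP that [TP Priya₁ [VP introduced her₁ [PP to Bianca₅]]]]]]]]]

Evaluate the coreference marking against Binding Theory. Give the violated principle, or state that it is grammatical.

Principle B

The two coindexed NPs are *Priya₁* and *her₁*.
*her₁* is a pronoun. Its binding domain is the embedded TP, whose subject is Priya₁.
*Priya₁* c-commands it within that domain and carries the same index.
The pronoun is locally bound → Principle B violation.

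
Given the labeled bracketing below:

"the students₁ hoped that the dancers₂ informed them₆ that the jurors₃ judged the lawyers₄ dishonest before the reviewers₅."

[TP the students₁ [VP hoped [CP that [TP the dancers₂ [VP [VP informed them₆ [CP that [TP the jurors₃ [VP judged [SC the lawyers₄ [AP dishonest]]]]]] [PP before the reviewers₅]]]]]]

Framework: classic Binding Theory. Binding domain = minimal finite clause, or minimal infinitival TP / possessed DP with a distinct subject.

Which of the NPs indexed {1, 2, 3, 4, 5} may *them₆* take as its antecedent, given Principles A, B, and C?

{1, 5}

*them* is a pronoun, so Principle B applies: it must be free in its binding domain.
Binding domain of *them₆*: the embedded TP, whose subject is the dancers₂.
*the students₁* c-commands the pronoun but from outside its binding domain, and is not c-commanded by it → coindexation permitted.
*the dancers₂* c-commands the pronoun within its binding domain → coindexation would violate Principle B.
*the jurors₃*: the pronoun c-commands this R-expression → coindexation would violate Principle C on *the jurors₃*.
*the lawyers₄*: the pronoun c-commands this R-expression → coindexation would violate Principle C on *the lawyers₄*.
*the reviewers₅* and the pronoun do not c-command one another → neither Principle B nor Principle C is at stake; coindexation permitted.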